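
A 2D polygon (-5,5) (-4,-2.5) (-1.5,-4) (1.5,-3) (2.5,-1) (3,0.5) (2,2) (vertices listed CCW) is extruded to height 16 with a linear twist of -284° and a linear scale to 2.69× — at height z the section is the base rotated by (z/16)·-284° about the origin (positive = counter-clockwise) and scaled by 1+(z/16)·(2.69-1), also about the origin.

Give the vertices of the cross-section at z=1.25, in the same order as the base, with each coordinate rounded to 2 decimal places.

Cross-section at z=1.25: (-3.10,7.38) (-5.26,-0.91) (-3.28,-3.55) (0.29,-3.79) (2.19,-2.12) (3.36,-0.76) (2.95,1.24)

t = z/height = 1.25/16 = 0.078125
s = 1 + (scale-1)·z/height = 1 + (2.69-1)·1.25/16 = 1.132031
θ = twist·z/height = -284°·1.25/16 = -22.1875° = -0.387245 rad
cos θ = 0.925953, sin θ = -0.377639 (intermediates below are computed at full precision and shown rounded to 5 d.p.)
v1: (-5,5) → rotate → (-2.74157,6.51796) → ×s → (-3.10354,7.37853) → (-3.10,7.38)
v2: (-4,-2.5) → rotate → (-4.64791,-0.80433) → ×s → (-5.26158,-0.91052) → (-5.26,-0.91)
v3: (-1.5,-4) → rotate → (-2.89948,-3.13735) → ×s → (-3.28231,-3.55158) → (-3.28,-3.55)
v4: (1.5,-3) → rotate → (0.25601,-3.34432) → ×s → (0.28981,-3.78587) → (0.29,-3.79)
v5: (2.5,-1) → rotate → (1.93724,-1.87005) → ×s → (2.19302,-2.11695) → (2.19,-2.12)
v6: (3,0.5) → rotate → (2.96668,-0.66994) → ×s → (3.35837,-0.75839) → (3.36,-0.76)
v7: (2,2) → rotate → (2.60718,1.09663) → ×s → (2.95141,1.24142) → (2.95,1.24)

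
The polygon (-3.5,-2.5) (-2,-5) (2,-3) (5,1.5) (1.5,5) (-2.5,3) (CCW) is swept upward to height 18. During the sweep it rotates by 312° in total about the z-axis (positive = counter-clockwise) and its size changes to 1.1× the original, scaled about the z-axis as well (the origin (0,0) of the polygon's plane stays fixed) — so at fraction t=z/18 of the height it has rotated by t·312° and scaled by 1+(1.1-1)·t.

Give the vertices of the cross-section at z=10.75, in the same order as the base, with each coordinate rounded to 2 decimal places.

t = z/height = 10.75/18 = 0.597222
s = 1 + (scale-1)·z/height = 1 + (1.1-1)·10.75/18 = 1.059722
θ = twist·z/height = 312°·10.75/18 = 186.3333° = 3.252130 rad
cos θ = -0.993897, sin θ = -0.110313 (intermediates below are computed at full precision and shown rounded to 5 d.p.)
v1: (-3.5,-2.5) → rotate → (3.20286,2.87084) → ×s → (3.39414,3.04229) → (3.39,3.04)
v2: (-2,-5) → rotate → (1.43623,5.19011) → ×s → (1.52201,5.50007) → (1.52,5.50)
v3: (2,-3) → rotate → (-2.31873,2.76107) → ×s → (-2.45721,2.92596) → (-2.46,2.93)
v4: (5,1.5) → rotate → (-4.80402,-2.04241) → ×s → (-5.09092,-2.16439) → (-5.09,-2.16)
v5: (1.5,5) → rotate → (-0.93928,-5.13495) → ×s → (-0.99538,-5.44162) → (-1.00,-5.44)
v6: (-2.5,3) → rotate → (2.81568,-2.70591) → ×s → (2.98384,-2.86751) → (2.98,-2.87)

Cross-section at z=10.75: (3.39,3.04) (1.52,5.50) (-2.46,2.93) (-5.09,-2.16) (-1.00,-5.44) (2.98,-2.87)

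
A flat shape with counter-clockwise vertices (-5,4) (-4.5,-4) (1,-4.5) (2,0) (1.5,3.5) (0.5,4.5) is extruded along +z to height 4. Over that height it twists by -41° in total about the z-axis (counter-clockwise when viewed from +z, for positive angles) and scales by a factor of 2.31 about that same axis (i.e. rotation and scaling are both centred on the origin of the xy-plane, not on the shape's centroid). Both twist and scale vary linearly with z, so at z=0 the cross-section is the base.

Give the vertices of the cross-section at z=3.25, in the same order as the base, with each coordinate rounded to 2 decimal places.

t = z/height = 3.25/4 = 0.8125
s = 1 + (scale-1)·z/height = 1 + (2.31-1)·3.25/4 = 2.064375
θ = twist·z/height = -41°·3.25/4 = -33.3125° = -0.581413 rad
cos θ = 0.835688, sin θ = -0.549205 (intermediates below are computed at full precision and shown rounded to 5 d.p.)
v1: (-5,4) → rotate → (-1.98162,6.08878) → ×s → (-4.09080,12.56952) → (-4.09,12.57)
v2: (-4.5,-4) → rotate → (-5.95741,-0.87133) → ×s → (-12.29834,-1.79875) → (-12.30,-1.80)
v3: (1,-4.5) → rotate → (-1.63574,-4.30980) → ×s → (-3.37677,-8.89704) → (-3.38,-8.90)
v4: (2,0) → rotate → (1.67138,-1.09841) → ×s → (3.45035,-2.26753) → (3.45,-2.27)
v5: (1.5,3.5) → rotate → (3.17575,2.10110) → ×s → (6.55594,4.33746) → (6.56,4.34)
v6: (0.5,4.5) → rotate → (2.88927,3.48599) → ×s → (5.96453,7.19639) → (5.96,7.20)

Cross-section at z=3.25: (-4.09,12.57) (-12.30,-1.80) (-3.38,-8.90) (3.45,-2.27) (6.56,4.34) (5.96,7.20)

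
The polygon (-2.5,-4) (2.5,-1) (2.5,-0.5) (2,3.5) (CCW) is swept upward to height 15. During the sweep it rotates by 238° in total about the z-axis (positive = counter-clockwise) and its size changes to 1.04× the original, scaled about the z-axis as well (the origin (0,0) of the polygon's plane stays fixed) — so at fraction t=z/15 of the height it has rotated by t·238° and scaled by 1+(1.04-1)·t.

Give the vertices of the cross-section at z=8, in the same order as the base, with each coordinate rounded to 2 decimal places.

t = z/height = 8/15 = 0.533333
s = 1 + (scale-1)·z/height = 1 + (1.04-1)·8/15 = 1.021333
θ = twist·z/height = 238°·8/15 = 126.9333° = 2.215405 rad
cos θ = -0.600885, sin θ = 0.799335 (intermediates below are computed at full precision and shown rounded to 5 d.p.)
v1: (-2.5,-4) → rotate → (4.69955,0.40520) → ×s → (4.79981,0.41385) → (4.80,0.41)
v2: (2.5,-1) → rotate → (-0.70288,2.59922) → ×s → (-0.71787,2.65467) → (-0.72,2.65)
v3: (2.5,-0.5) → rotate → (-1.10255,2.29878) → ×s → (-1.12607,2.34782) → (-1.13,2.35)
v4: (2,3.5) → rotate → (-3.99944,-0.50443) → ×s → (-4.08477,-0.51519) → (-4.08,-0.52)

Cross-section at z=8: (4.80,0.41) (-0.72,2.65) (-1.13,2.35) (-4.08,-0.52)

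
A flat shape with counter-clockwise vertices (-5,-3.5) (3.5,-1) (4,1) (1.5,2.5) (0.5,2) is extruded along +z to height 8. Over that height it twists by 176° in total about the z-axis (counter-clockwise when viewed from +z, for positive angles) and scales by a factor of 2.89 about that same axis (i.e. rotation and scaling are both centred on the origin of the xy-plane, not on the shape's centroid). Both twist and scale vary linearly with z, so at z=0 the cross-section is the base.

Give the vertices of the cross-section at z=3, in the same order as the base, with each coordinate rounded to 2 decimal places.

t = z/height = 3/8 = 0.375
s = 1 + (scale-1)·z/height = 1 + (2.89-1)·3/8 = 1.708750
θ = twist·z/height = 176°·3/8 = 66.0000° = 1.151917 rad
cos θ = 0.406737, sin θ = 0.913545 (intermediates below are computed at full precision and shown rounded to 5 d.p.)
v1: (-5,-3.5) → rotate → (1.16373,-5.99131) → ×s → (1.98852,-10.23764) → (1.99,-10.24)
v2: (3.5,-1) → rotate → (2.33712,2.79067) → ×s → (3.99356,4.76856) → (3.99,4.77)
v3: (4,1) → rotate → (0.71340,4.06092) → ×s → (1.21902,6.93909) → (1.22,6.94)
v4: (1.5,2.5) → rotate → (-1.67376,2.38716) → ×s → (-2.86004,4.07906) → (-2.86,4.08)
v5: (0.5,2) → rotate → (-1.62372,1.27025) → ×s → (-2.77454,2.17053) → (-2.77,2.17)

Cross-section at z=3: (1.99,-10.24) (3.99,4.77) (1.22,6.94) (-2.86,4.08) (-2.77,2.17)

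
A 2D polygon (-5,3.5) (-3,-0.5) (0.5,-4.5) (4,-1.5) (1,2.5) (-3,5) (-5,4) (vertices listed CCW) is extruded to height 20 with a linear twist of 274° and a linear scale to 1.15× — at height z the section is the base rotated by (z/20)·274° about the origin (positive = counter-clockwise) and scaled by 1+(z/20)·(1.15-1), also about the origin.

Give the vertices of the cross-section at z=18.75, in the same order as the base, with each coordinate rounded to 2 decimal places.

t = z/height = 18.75/20 = 0.9375
s = 1 + (scale-1)·z/height = 1 + (1.15-1)·18.75/20 = 1.140625
θ = twist·z/height = 274°·18.75/20 = 256.8750° = 4.483315 rad
cos θ = -0.227076, sin θ = -0.973877 (intermediates below are computed at full precision and shown rounded to 5 d.p.)
v1: (-5,3.5) → rotate → (4.54395,4.07462) → ×s → (5.18294,4.64761) → (5.18,4.65)
v2: (-3,-0.5) → rotate → (0.19429,3.03517) → ×s → (0.22161,3.46199) → (0.22,3.46)
v3: (0.5,-4.5) → rotate → (-4.49598,0.53490) → ×s → (-5.12823,0.61013) → (-5.13,0.61)
v4: (4,-1.5) → rotate → (-2.36912,-3.55489) → ×s → (-2.70228,-4.05480) → (-2.70,-4.05)
v5: (1,2.5) → rotate → (2.20762,-1.54157) → ×s → (2.51806,-1.75835) → (2.52,-1.76)
v6: (-3,5) → rotate → (5.55061,1.78625) → ×s → (6.33117,2.03744) → (6.33,2.04)
v7: (-5,4) → rotate → (5.03089,3.96108) → ×s → (5.73836,4.51811) → (5.74,4.52)

Cross-section at z=18.75: (5.18,4.65) (0.22,3.46) (-5.13,0.61) (-2.70,-4.05) (2.52,-1.76) (6.33,2.04) (5.74,4.52)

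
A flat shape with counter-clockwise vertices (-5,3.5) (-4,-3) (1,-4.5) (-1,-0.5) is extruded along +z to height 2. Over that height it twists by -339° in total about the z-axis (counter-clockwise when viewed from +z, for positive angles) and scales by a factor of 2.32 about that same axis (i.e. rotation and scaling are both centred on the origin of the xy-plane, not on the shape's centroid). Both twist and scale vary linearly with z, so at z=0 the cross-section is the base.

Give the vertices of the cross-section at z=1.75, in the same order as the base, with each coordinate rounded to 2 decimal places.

t = z/height = 1.75/2 = 0.875
s = 1 + (scale-1)·z/height = 1 + (2.32-1)·1.75/2 = 2.155000
θ = twist·z/height = -339°·1.75/2 = -296.6250° = -5.177083 rad
cos θ = 0.448149, sin θ = 0.893959 (intermediates below are computed at full precision and shown rounded to 5 d.p.)
v1: (-5,3.5) → rotate → (-5.36960,-2.90127) → ×s → (-11.57149,-6.25224) → (-11.57,-6.25)
v2: (-4,-3) → rotate → (0.88928,-4.92028) → ×s → (1.91640,-10.60321) → (1.92,-10.60)
v3: (1,-4.5) → rotate → (4.47096,-1.12271) → ×s → (9.63493,-2.41945) → (9.63,-2.42)
v4: (-1,-0.5) → rotate → (-0.00117,-1.11803) → ×s → (-0.00252,-2.40936) → (0.00,-2.41)

Cross-section at z=1.75: (-11.57,-6.25) (1.92,-10.60) (9.63,-2.42) (0.00,-2.41)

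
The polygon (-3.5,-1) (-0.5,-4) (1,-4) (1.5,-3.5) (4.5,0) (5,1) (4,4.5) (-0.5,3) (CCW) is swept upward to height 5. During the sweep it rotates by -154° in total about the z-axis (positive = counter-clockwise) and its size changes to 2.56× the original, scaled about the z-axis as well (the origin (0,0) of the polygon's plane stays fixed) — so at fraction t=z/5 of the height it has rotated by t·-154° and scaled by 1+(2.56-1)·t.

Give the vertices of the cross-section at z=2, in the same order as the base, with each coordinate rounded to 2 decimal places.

Cross-section at z=2: (-4.13,4.23) (-6.10,-2.38) (-4.94,-4.52) (-3.84,-4.85) (3.48,-6.43) (5.29,-6.37) (9.52,-2.24) (3.90,3.03)

t = z/height = 2/5 = 0.4
s = 1 + (scale-1)·z/height = 1 + (2.56-1)·2/5 = 1.624000
θ = twist·z/height = -154°·2/5 = -61.6000° = -1.075123 rad
cos θ = 0.475624, sin θ = -0.879649 (intermediates below are computed at full precision and shown rounded to 5 d.p.)
v1: (-3.5,-1) → rotate → (-2.54433,2.60315) → ×s → (-4.13200,4.22751) → (-4.13,4.23)
v2: (-0.5,-4) → rotate → (-3.75641,-1.46267) → ×s → (-6.10040,-2.37538) → (-6.10,-2.38)
v3: (1,-4) → rotate → (-3.04297,-2.78215) → ×s → (-4.94178,-4.51820) → (-4.94,-4.52)
v4: (1.5,-3.5) → rotate → (-2.36533,-2.98416) → ×s → (-3.84130,-4.84627) → (-3.84,-4.85)
v5: (4.5,0) → rotate → (2.14031,-3.95842) → ×s → (3.47586,-6.42847) → (3.48,-6.43)
v6: (5,1) → rotate → (3.25777,-3.92262) → ×s → (5.29062,-6.37033) → (5.29,-6.37)
v7: (4,4.5) → rotate → (5.86092,-1.37829) → ×s → (9.51813,-2.23834) → (9.52,-2.24)
v8: (-0.5,3) → rotate → (2.40113,1.86670) → ×s → (3.89944,3.03152) → (3.90,3.03)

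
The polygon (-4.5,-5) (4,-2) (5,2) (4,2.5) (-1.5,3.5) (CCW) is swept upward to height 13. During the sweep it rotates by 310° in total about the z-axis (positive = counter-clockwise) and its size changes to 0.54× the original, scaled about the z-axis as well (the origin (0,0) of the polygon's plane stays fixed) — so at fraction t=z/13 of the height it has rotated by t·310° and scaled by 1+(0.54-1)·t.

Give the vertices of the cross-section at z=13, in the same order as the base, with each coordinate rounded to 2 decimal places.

Cross-section at z=13: (-3.63,0.13) (0.56,-2.35) (2.56,-1.37) (2.42,-0.79) (0.93,1.84)

t = z/height = 13/13 = 1
s = 1 + (scale-1)·z/height = 1 + (0.54-1)·13/13 = 0.540000
θ = twist·z/height = 310°·13/13 = 310.0000° = 5.410521 rad
cos θ = 0.642788, sin θ = -0.766044 (intermediates below are computed at full precision and shown rounded to 5 d.p.)
v1: (-4.5,-5) → rotate → (-6.72277,0.23326) → ×s → (-3.63029,0.12596) → (-3.63,0.13)
v2: (4,-2) → rotate → (1.03906,-4.34975) → ×s → (0.56109,-2.34887) → (0.56,-2.35)
v3: (5,2) → rotate → (4.74603,-2.54465) → ×s → (2.56285,-1.37411) → (2.56,-1.37)
v4: (4,2.5) → rotate → (4.48626,-1.45721) → ×s → (2.42258,-0.78689) → (2.42,-0.79)
v5: (-1.5,3.5) → rotate → (1.71697,3.39882) → ×s → (0.92717,1.83536) → (0.93,1.84)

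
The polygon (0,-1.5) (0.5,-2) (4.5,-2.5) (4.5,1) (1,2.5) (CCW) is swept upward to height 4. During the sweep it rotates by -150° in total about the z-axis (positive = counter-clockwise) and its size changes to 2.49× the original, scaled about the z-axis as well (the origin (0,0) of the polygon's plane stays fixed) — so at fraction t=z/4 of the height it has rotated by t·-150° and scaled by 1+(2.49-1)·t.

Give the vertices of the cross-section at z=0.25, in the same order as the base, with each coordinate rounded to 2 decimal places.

Cross-section at z=0.25: (-0.27,-1.62) (0.18,-2.25) (4.41,-3.50) (5.03,0.28) (1.52,2.52)

t = z/height = 0.25/4 = 0.0625
s = 1 + (scale-1)·z/height = 1 + (2.49-1)·0.25/4 = 1.093125
θ = twist·z/height = -150°·0.25/4 = -9.3750° = -0.163625 rad
cos θ = 0.986643, sin θ = -0.162895 (intermediates below are computed at full precision and shown rounded to 5 d.p.)
v1: (0,-1.5) → rotate → (-0.24434,-1.47996) → ×s → (-0.26710,-1.61779) → (-0.27,-1.62)
v2: (0.5,-2) → rotate → (0.16753,-2.05473) → ×s → (0.18313,-2.24608) → (0.18,-2.25)
v3: (4.5,-2.5) → rotate → (4.03266,-3.19964) → ×s → (4.40820,-3.49760) → (4.41,-3.50)
v4: (4.5,1) → rotate → (4.60279,0.25361) → ×s → (5.03143,0.27723) → (5.03,0.28)
v5: (1,2.5) → rotate → (1.39388,2.30371) → ×s → (1.52369,2.51825) → (1.52,2.52)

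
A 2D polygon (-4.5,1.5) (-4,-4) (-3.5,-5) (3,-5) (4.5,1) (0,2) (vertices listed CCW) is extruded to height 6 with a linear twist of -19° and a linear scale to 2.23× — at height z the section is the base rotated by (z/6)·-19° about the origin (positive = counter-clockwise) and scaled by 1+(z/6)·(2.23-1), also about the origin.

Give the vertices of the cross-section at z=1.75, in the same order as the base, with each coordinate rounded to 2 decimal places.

Cross-section at z=1.75: (-5.89,2.62) (-5.93,-4.88) (-5.39,-6.30) (3.40,-7.16) (6.22,0.76) (0.26,2.70)

t = z/height = 1.75/6 = 0.291667
s = 1 + (scale-1)·z/height = 1 + (2.23-1)·1.75/6 = 1.358750
θ = twist·z/height = -19°·1.75/6 = -5.5417° = -0.096720 rad
cos θ = 0.995326, sin θ = -0.096570 (intermediates below are computed at full precision and shown rounded to 5 d.p.)
v1: (-4.5,1.5) → rotate → (-4.33411,1.92755) → ×s → (-5.88898,2.61906) → (-5.89,2.62)
v2: (-4,-4) → rotate → (-4.36758,-3.59503) → ×s → (-5.93445,-4.88474) → (-5.93,-4.88)
v3: (-3.5,-5) → rotate → (-3.96649,-4.63864) → ×s → (-5.38947,-6.30275) → (-5.39,-6.30)
v4: (3,-5) → rotate → (2.50313,-5.26634) → ×s → (3.40113,-7.15564) → (3.40,-7.16)
v5: (4.5,1) → rotate → (4.57554,0.56076) → ×s → (6.21701,0.76194) → (6.22,0.76)
v6: (0,2) → rotate → (0.19314,1.99065) → ×s → (0.26243,2.70480) → (0.26,2.70)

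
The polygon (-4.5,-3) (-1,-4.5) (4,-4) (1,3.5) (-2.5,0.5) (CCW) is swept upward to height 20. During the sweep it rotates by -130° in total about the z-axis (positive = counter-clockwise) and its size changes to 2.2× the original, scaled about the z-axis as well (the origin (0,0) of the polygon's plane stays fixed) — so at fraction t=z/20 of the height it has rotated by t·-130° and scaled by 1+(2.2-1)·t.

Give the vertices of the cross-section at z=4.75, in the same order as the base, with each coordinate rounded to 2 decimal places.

t = z/height = 4.75/20 = 0.2375
s = 1 + (scale-1)·z/height = 1 + (2.2-1)·4.75/20 = 1.285000
θ = twist·z/height = -130°·4.75/20 = -30.8750° = -0.538870 rad
cos θ = 0.858289, sin θ = -0.513167 (intermediates below are computed at full precision and shown rounded to 5 d.p.)
v1: (-4.5,-3) → rotate → (-5.40180,-0.26562) → ×s → (-6.94131,-0.34132) → (-6.94,-0.34)
v2: (-1,-4.5) → rotate → (-3.16754,-3.34913) → ×s → (-4.07029,-4.30364) → (-4.07,-4.30)
v3: (4,-4) → rotate → (1.38049,-5.48582) → ×s → (1.77393,-7.04928) → (1.77,-7.05)
v4: (1,3.5) → rotate → (2.65437,2.49084) → ×s → (3.41087,3.20073) → (3.41,3.20)
v5: (-2.5,0.5) → rotate → (-1.88914,1.71206) → ×s → (-2.42754,2.20000) → (-2.43,2.20)

Cross-section at z=4.75: (-6.94,-0.34) (-4.07,-4.30) (1.77,-7.05) (3.41,3.20) (-2.43,2.20)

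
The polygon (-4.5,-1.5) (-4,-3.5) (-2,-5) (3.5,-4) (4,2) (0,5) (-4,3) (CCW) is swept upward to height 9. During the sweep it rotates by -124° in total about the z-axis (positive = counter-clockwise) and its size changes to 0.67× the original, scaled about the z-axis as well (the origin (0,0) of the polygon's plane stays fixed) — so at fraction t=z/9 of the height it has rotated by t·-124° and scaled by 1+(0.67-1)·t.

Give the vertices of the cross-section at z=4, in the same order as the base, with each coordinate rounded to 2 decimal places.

t = z/height = 4/9 = 0.444444
s = 1 + (scale-1)·z/height = 1 + (0.67-1)·4/9 = 0.853333
θ = twist·z/height = -124°·4/9 = -55.1111° = -0.961870 rad
cos θ = 0.571987, sin θ = -0.820263 (intermediates below are computed at full precision and shown rounded to 5 d.p.)
v1: (-4.5,-1.5) → rotate → (-3.80433,2.83320) → ×s → (-3.24637,2.41767) → (-3.25,2.42)
v2: (-4,-3.5) → rotate → (-5.15887,1.27910) → ×s → (-4.40223,1.09150) → (-4.40,1.09)
v3: (-2,-5) → rotate → (-5.24529,-1.21941) → ×s → (-4.47598,-1.04056) → (-4.48,-1.04)
v4: (3.5,-4) → rotate → (-1.27910,-5.15887) → ×s → (-1.09150,-4.40223) → (-1.09,-4.40)
v5: (4,2) → rotate → (3.92847,-2.13708) → ×s → (3.35230,-1.82364) → (3.35,-1.82)
v6: (0,5) → rotate → (4.10131,2.85993) → ×s → (3.49979,2.44048) → (3.50,2.44)
v7: (-4,3) → rotate → (0.17284,4.99701) → ×s → (0.14749,4.26412) → (0.15,4.26)

Cross-section at z=4: (-3.25,2.42) (-4.40,1.09) (-4.48,-1.04) (-1.09,-4.40) (3.35,-1.82) (3.50,2.44) (0.15,4.26)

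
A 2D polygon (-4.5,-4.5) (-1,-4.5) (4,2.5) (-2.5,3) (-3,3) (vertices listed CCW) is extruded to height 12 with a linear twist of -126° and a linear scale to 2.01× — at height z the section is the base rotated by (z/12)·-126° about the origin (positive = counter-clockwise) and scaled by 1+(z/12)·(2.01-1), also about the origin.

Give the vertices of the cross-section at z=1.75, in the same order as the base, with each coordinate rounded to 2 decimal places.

t = z/height = 1.75/12 = 0.145833
s = 1 + (scale-1)·z/height = 1 + (2.01-1)·1.75/12 = 1.147292
θ = twist·z/height = -126°·1.75/12 = -18.3750° = -0.320704 rad
cos θ = 0.949014, sin θ = -0.315235 (intermediates below are computed at full precision and shown rounded to 5 d.p.)
v1: (-4.5,-4.5) → rotate → (-5.68912,-2.85200) → ×s → (-6.52708,-3.27208) → (-6.53,-3.27)
v2: (-1,-4.5) → rotate → (-2.36757,-3.95533) → ×s → (-2.71629,-4.53791) → (-2.72,-4.54)
v3: (4,2.5) → rotate → (4.58414,1.11159) → ×s → (5.25935,1.27532) → (5.26,1.28)
v4: (-2.5,3) → rotate → (-1.42683,3.63513) → ×s → (-1.63699,4.17055) → (-1.64,4.17)
v5: (-3,3) → rotate → (-1.90134,3.79275) → ×s → (-2.18139,4.35139) → (-2.18,4.35)

Cross-section at z=1.75: (-6.53,-3.27) (-2.72,-4.54) (5.26,1.28) (-1.64,4.17) (-2.18,4.35)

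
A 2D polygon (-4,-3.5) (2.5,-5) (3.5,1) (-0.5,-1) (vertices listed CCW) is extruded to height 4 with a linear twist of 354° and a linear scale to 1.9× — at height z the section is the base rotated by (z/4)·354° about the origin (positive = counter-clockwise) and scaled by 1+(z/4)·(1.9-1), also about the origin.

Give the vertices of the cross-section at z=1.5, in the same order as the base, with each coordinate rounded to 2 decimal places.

Cross-section at z=1.5: (7.07,-0.75) (2.64,6.99) (-4.16,2.53) (1.44,0.42)

t = z/height = 1.5/4 = 0.375
s = 1 + (scale-1)·z/height = 1 + (1.9-1)·1.5/4 = 1.337500
θ = twist·z/height = 354°·1.5/4 = 132.7500° = 2.316925 rad
cos θ = -0.678801, sin θ = 0.734323 (intermediates below are computed at full precision and shown rounded to 5 d.p.)
v1: (-4,-3.5) → rotate → (5.28533,-0.56149) → ×s → (7.06913,-0.75099) → (7.07,-0.75)
v2: (2.5,-5) → rotate → (1.97461,5.22981) → ×s → (2.64104,6.99487) → (2.64,6.99)
v3: (3.5,1) → rotate → (-3.11013,1.89133) → ×s → (-4.15979,2.52965) → (-4.16,2.53)
v4: (-0.5,-1) → rotate → (1.07372,0.31164) → ×s → (1.43610,0.41682) → (1.44,0.42)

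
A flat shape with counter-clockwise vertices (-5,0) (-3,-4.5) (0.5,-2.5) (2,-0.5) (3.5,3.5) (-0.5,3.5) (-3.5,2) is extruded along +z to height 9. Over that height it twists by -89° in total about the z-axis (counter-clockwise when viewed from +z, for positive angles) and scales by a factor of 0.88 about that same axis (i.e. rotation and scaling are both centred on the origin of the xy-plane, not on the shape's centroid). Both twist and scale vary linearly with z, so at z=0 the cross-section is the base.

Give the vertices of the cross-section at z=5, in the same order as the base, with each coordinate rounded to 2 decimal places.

t = z/height = 5/9 = 0.555556
s = 1 + (scale-1)·z/height = 1 + (0.88-1)·5/9 = 0.933333
θ = twist·z/height = -89°·5/9 = -49.4444° = -0.862968 rad
cos θ = 0.650185, sin θ = -0.759776 (intermediates below are computed at full precision and shown rounded to 5 d.p.)
v1: (-5,0) → rotate → (-3.25093,3.79888) → ×s → (-3.03420,3.54562) → (-3.03,3.55)
v2: (-3,-4.5) → rotate → (-5.36955,-0.64651) → ×s → (-5.01158,-0.60340) → (-5.01,-0.60)
v3: (0.5,-2.5) → rotate → (-1.57435,-2.00535) → ×s → (-1.46939,-1.87166) → (-1.47,-1.87)
v4: (2,-0.5) → rotate → (0.92048,-1.84464) → ×s → (0.85912,-1.72167) → (0.86,-1.72)
v5: (3.5,3.5) → rotate → (4.93486,-0.38357) → ×s → (4.60587,-0.35800) → (4.61,-0.36)
v6: (-0.5,3.5) → rotate → (2.33412,2.65554) → ×s → (2.17851,2.47850) → (2.18,2.48)
v7: (-3.5,2) → rotate → (-0.75610,3.95959) → ×s → (-0.70569,3.69561) → (-0.71,3.70)

Cross-section at z=5: (-3.03,3.55) (-5.01,-0.60) (-1.47,-1.87) (0.86,-1.72) (4.61,-0.36) (2.18,2.48) (-0.71,3.70)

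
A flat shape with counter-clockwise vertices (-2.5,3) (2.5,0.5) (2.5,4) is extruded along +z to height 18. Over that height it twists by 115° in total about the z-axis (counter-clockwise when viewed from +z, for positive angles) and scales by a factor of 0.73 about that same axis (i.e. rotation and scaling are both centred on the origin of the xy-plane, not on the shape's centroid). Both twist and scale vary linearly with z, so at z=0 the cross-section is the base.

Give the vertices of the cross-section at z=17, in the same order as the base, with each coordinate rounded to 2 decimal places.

Cross-section at z=17: (-1.52,-2.48) (-0.95,1.65) (-3.42,0.81)

t = z/height = 17/18 = 0.944444
s = 1 + (scale-1)·z/height = 1 + (0.73-1)·17/18 = 0.745000
θ = twist·z/height = 115°·17/18 = 108.6111° = 1.895621 rad
cos θ = -0.319143, sin θ = 0.947707 (intermediates below are computed at full precision and shown rounded to 5 d.p.)
v1: (-2.5,3) → rotate → (-2.04526,-3.32670) → ×s → (-1.52372,-2.47839) → (-1.52,-2.48)
v2: (2.5,0.5) → rotate → (-1.27171,2.20969) → ×s → (-0.94742,1.64622) → (-0.95,1.65)
v3: (2.5,4) → rotate → (-4.58868,1.09269) → ×s → (-3.41857,0.81406) → (-3.42,0.81)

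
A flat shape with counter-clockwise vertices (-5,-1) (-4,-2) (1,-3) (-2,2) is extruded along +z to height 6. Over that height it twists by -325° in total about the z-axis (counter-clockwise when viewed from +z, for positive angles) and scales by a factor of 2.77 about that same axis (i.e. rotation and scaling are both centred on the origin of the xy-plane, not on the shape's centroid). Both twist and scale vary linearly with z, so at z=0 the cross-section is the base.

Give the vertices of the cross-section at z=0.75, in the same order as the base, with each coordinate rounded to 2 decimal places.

t = z/height = 0.75/6 = 0.125
s = 1 + (scale-1)·z/height = 1 + (2.77-1)·0.75/6 = 1.221250
θ = twist·z/height = -325°·0.75/6 = -40.6250° = -0.709040 rad
cos θ = 0.758987, sin θ = -0.651105 (intermediates below are computed at full precision and shown rounded to 5 d.p.)
v1: (-5,-1) → rotate → (-4.44604,2.49654) → ×s → (-5.42973,3.04890) → (-5.43,3.05)
v2: (-4,-2) → rotate → (-4.33816,1.08645) → ×s → (-5.29798,1.32682) → (-5.30,1.33)
v3: (1,-3) → rotate → (-1.19433,-2.92807) → ×s → (-1.45857,-3.57590) → (-1.46,-3.58)
v4: (-2,2) → rotate → (-0.21576,2.82019) → ×s → (-0.26350,3.44415) → (-0.26,3.44)

Cross-section at z=0.75: (-5.43,3.05) (-5.30,1.33) (-1.46,-3.58) (-0.26,3.44)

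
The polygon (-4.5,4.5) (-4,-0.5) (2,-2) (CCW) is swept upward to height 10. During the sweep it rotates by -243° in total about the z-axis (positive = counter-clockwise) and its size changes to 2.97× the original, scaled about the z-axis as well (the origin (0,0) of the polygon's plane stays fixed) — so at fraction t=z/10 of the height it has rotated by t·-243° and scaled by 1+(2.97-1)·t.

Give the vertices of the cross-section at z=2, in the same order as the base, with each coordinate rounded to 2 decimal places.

Cross-section at z=2: (0.56,8.85) (-4.21,3.72) (-0.25,-3.94)

t = z/height = 2/10 = 0.2
s = 1 + (scale-1)·z/height = 1 + (2.97-1)·2/10 = 1.394000
θ = twist·z/height = -243°·2/10 = -48.6000° = -0.848230 rad
cos θ = 0.661312, sin θ = -0.750111 (intermediates below are computed at full precision and shown rounded to 5 d.p.)
v1: (-4.5,4.5) → rotate → (0.39960,6.35140) → ×s → (0.55704,8.85386) → (0.56,8.85)
v2: (-4,-0.5) → rotate → (-3.02030,2.66979) → ×s → (-4.21030,3.72168) → (-4.21,3.72)
v3: (2,-2) → rotate → (-0.17760,-2.82285) → ×s → (-0.24757,-3.93505) → (-0.25,-3.94)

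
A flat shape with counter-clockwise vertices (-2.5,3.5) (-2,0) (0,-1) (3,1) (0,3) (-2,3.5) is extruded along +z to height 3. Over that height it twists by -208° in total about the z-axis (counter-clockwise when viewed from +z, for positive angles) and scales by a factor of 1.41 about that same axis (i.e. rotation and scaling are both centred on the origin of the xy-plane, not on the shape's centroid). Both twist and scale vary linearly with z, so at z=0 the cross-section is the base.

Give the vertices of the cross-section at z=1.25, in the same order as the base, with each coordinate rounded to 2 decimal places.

t = z/height = 1.25/3 = 0.416667
s = 1 + (scale-1)·z/height = 1 + (1.41-1)·1.25/3 = 1.170833
θ = twist·z/height = -208°·1.25/3 = -86.6667° = -1.512619 rad
cos θ = 0.058145, sin θ = -0.998308 (intermediates below are computed at full precision and shown rounded to 5 d.p.)
v1: (-2.5,3.5) → rotate → (3.34872,2.69928) → ×s → (3.92079,3.16040) → (3.92,3.16)
v2: (-2,0) → rotate → (-0.11629,1.99662) → ×s → (-0.13616,2.33770) → (-0.14,2.34)
v3: (0,-1) → rotate → (-0.99831,-0.05814) → ×s → (-1.16885,-0.06808) → (-1.17,-0.07)
v4: (3,1) → rotate → (1.17274,-2.93678) → ×s → (1.37309,-3.43848) → (1.37,-3.44)
v5: (0,3) → rotate → (2.99492,0.17443) → ×s → (3.50656,0.20423) → (3.51,0.20)
v6: (-2,3.5) → rotate → (3.37779,2.20012) → ×s → (3.95483,2.57598) → (3.95,2.58)

Cross-section at z=1.25: (3.92,3.16) (-0.14,2.34) (-1.17,-0.07) (1.37,-3.44) (3.51,0.20) (3.95,2.58)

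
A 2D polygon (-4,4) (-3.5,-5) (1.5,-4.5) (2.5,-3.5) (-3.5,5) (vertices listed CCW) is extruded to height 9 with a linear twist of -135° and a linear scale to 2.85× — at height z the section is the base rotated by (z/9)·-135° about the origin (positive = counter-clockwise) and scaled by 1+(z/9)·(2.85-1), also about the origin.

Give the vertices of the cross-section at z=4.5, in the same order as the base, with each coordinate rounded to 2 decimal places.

t = z/height = 4.5/9 = 0.5
s = 1 + (scale-1)·z/height = 1 + (2.85-1)·4.5/9 = 1.925000
θ = twist·z/height = -135°·4.5/9 = -67.5000° = -1.178097 rad
cos θ = 0.382683, sin θ = -0.923880 (intermediates below are computed at full precision and shown rounded to 5 d.p.)
v1: (-4,4) → rotate → (2.16478,5.22625) → ×s → (4.16721,10.06053) → (4.17,10.06)
v2: (-3.5,-5) → rotate → (-5.95879,1.32016) → ×s → (-11.47067,2.54131) → (-11.47,2.54)
v3: (1.5,-4.5) → rotate → (-3.58343,-3.10789) → ×s → (-6.89811,-5.98270) → (-6.90,-5.98)
v4: (2.5,-3.5) → rotate → (-2.27687,-3.64909) → ×s → (-4.38297,-7.02450) → (-4.38,-7.02)
v5: (-3.5,5) → rotate → (3.28001,5.14700) → ×s → (6.31401,9.90797) → (6.31,9.91)

Cross-section at z=4.5: (4.17,10.06) (-11.47,2.54) (-6.90,-5.98) (-4.38,-7.02) (6.31,9.91)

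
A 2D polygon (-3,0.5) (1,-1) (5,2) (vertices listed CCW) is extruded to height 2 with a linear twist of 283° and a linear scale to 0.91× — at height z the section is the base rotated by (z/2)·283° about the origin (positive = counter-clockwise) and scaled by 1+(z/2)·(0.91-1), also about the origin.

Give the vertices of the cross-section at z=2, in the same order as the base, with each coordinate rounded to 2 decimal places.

t = z/height = 2/2 = 1
s = 1 + (scale-1)·z/height = 1 + (0.91-1)·2/2 = 0.910000
θ = twist·z/height = 283°·2/2 = 283.0000° = 4.939282 rad
cos θ = 0.224951, sin θ = -0.974370 (intermediates below are computed at full precision and shown rounded to 5 d.p.)
v1: (-3,0.5) → rotate → (-0.18767,3.03559) → ×s → (-0.17078,2.76238) → (-0.17,2.76)
v2: (1,-1) → rotate → (-0.74942,-1.19932) → ×s → (-0.68197,-1.09138) → (-0.68,-1.09)
v3: (5,2) → rotate → (3.07350,-4.42195) → ×s → (2.79688,-4.02397) → (2.80,-4.02)

Cross-section at z=2: (-0.17,2.76) (-0.68,-1.09) (2.80,-4.02)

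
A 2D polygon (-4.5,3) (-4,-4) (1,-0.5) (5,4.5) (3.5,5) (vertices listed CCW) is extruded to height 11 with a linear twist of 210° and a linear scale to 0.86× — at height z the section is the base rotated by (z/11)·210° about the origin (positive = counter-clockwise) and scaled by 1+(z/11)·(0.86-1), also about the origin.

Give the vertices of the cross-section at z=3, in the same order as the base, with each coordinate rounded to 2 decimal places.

t = z/height = 3/11 = 0.272727
s = 1 + (scale-1)·z/height = 1 + (0.86-1)·3/11 = 0.961818
θ = twist·z/height = 210°·3/11 = 57.2727° = 0.999598 rad
cos θ = 0.540641, sin θ = 0.841254 (intermediates below are computed at full precision and shown rounded to 5 d.p.)
v1: (-4.5,3) → rotate → (-4.95664,-2.16372) → ×s → (-4.76739,-2.08110) → (-4.77,-2.08)
v2: (-4,-4) → rotate → (1.20245,-5.52758) → ×s → (1.15654,-5.31652) → (1.16,-5.32)
v3: (1,-0.5) → rotate → (0.96127,0.57093) → ×s → (0.92456,0.54913) → (0.92,0.55)
v4: (5,4.5) → rotate → (-1.08244,6.63915) → ×s → (-1.04111,6.38566) → (-1.04,6.39)
v5: (3.5,5) → rotate → (-2.31402,5.64759) → ×s → (-2.22567,5.43196) → (-2.23,5.43)

Cross-section at z=3: (-4.77,-2.08) (1.16,-5.32) (0.92,0.55) (-1.04,6.39) (-2.23,5.43)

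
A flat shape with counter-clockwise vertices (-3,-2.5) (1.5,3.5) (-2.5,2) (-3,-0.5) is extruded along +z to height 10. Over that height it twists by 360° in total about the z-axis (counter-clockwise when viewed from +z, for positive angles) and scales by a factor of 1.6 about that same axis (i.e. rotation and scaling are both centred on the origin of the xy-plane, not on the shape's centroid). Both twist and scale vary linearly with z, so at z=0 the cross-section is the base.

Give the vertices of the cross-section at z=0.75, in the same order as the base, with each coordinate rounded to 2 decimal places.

Cross-section at z=0.75: (-1.61,-3.75) (-0.26,3.97) (-3.28,0.68) (-2.56,-1.89)

t = z/height = 0.75/10 = 0.075
s = 1 + (scale-1)·z/height = 1 + (1.6-1)·0.75/10 = 1.045000
θ = twist·z/height = 360°·0.75/10 = 27.0000° = 0.471239 rad
cos θ = 0.891007, sin θ = 0.453990 (intermediates below are computed at full precision and shown rounded to 5 d.p.)
v1: (-3,-2.5) → rotate → (-1.53804,-3.58949) → ×s → (-1.60726,-3.75101) → (-1.61,-3.75)
v2: (1.5,3.5) → rotate → (-0.25246,3.79951) → ×s → (-0.26382,3.97049) → (-0.26,3.97)
v3: (-2.5,2) → rotate → (-3.13550,0.64704) → ×s → (-3.27659,0.67615) → (-3.28,0.68)
v4: (-3,-0.5) → rotate → (-2.44602,-1.80747) → ×s → (-2.55610,-1.88881) → (-2.56,-1.89)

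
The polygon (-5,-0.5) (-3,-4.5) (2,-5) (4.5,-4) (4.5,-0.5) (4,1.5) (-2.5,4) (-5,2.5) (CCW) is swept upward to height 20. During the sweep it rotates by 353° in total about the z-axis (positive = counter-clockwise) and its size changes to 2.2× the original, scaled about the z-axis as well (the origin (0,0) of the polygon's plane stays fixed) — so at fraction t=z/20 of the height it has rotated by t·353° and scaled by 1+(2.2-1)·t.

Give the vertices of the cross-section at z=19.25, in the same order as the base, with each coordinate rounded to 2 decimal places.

Cross-section at z=19.25: (-10.48,2.72) (-9.42,-6.86) (0.32,-11.60) (6.12,-11.44) (8.73,-4.37) (9.21,0.05) (-2.07,9.95) (-8.25,8.78)

t = z/height = 19.25/20 = 0.9625
s = 1 + (scale-1)·z/height = 1 + (2.2-1)·19.25/20 = 2.155000
θ = twist·z/height = 353°·19.25/20 = 339.7625° = 5.929974 rad
cos θ = 0.938267, sin θ = -0.345912 (intermediates below are computed at full precision and shown rounded to 5 d.p.)
v1: (-5,-0.5) → rotate → (-4.86429,1.26043) → ×s → (-10.48255,2.71622) → (-10.48,2.72)
v2: (-3,-4.5) → rotate → (-4.37141,-3.18446) → ×s → (-9.42038,-6.86252) → (-9.42,-6.86)
v3: (2,-5) → rotate → (0.14697,-5.38316) → ×s → (0.31672,-11.60071) → (0.32,-11.60)
v4: (4.5,-4) → rotate → (2.83855,-5.30967) → ×s → (6.11708,-11.44235) → (6.12,-11.44)
v5: (4.5,-0.5) → rotate → (4.04924,-2.02574) → ×s → (8.72612,-4.36547) → (8.73,-4.37)
v6: (4,1.5) → rotate → (4.27194,0.02375) → ×s → (9.20602,0.05118) → (9.21,0.05)
v7: (-2.5,4) → rotate → (-0.96202,4.61785) → ×s → (-2.07315,9.95146) → (-2.07,9.95)
v8: (-5,2.5) → rotate → (-3.82655,4.07523) → ×s → (-8.24622,8.78212) → (-8.25,8.78)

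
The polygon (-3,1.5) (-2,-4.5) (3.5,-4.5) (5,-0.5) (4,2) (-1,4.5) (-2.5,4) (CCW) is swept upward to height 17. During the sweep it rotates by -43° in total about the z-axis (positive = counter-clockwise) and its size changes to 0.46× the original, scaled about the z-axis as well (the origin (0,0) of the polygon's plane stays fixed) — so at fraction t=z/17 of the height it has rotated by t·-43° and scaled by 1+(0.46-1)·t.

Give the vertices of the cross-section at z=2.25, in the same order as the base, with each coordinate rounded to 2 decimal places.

t = z/height = 2.25/17 = 0.132353
s = 1 + (scale-1)·z/height = 1 + (0.46-1)·2.25/17 = 0.928529
θ = twist·z/height = -43°·2.25/17 = -5.6912° = -0.099330 rad
cos θ = 0.995071, sin θ = -0.099167 (intermediates below are computed at full precision and shown rounded to 5 d.p.)
v1: (-3,1.5) → rotate → (-2.83646,1.79011) → ×s → (-2.63374,1.66217) → (-2.63,1.66)
v2: (-2,-4.5) → rotate → (-2.43639,-4.27949) → ×s → (-2.26226,-3.97363) → (-2.26,-3.97)
v3: (3.5,-4.5) → rotate → (3.03650,-4.82490) → ×s → (2.81948,-4.48006) → (2.82,-4.48)
v4: (5,-0.5) → rotate → (4.92577,-0.99337) → ×s → (4.57372,-0.92237) → (4.57,-0.92)
v5: (4,2) → rotate → (4.17862,1.59348) → ×s → (3.87997,1.47959) → (3.88,1.48)
v6: (-1,4.5) → rotate → (-0.54882,4.57699) → ×s → (-0.50960,4.24987) → (-0.51,4.25)
v7: (-2.5,4) → rotate → (-2.09101,4.22820) → ×s → (-1.94157,3.92601) → (-1.94,3.93)

Cross-section at z=2.25: (-2.63,1.66) (-2.26,-3.97) (2.82,-4.48) (4.57,-0.92) (3.88,1.48) (-0.51,4.25) (-1.94,3.93)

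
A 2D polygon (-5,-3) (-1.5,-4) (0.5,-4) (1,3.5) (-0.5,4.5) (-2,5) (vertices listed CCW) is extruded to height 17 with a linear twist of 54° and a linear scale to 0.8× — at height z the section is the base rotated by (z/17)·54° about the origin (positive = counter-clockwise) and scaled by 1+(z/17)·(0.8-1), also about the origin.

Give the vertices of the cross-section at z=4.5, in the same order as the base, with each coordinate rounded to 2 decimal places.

Cross-section at z=4.5: (-3.89,-3.92) (-0.44,-4.02) (1.39,-3.55) (0.10,3.45) (-1.51,4.01) (-3.00,4.12)

t = z/height = 4.5/17 = 0.264706
s = 1 + (scale-1)·z/height = 1 + (0.8-1)·4.5/17 = 0.947059
θ = twist·z/height = 54°·4.5/17 = 14.2941° = 0.249479 rad
cos θ = 0.969041, sin θ = 0.246900 (intermediates below are computed at full precision and shown rounded to 5 d.p.)
v1: (-5,-3) → rotate → (-4.10451,-4.14162) → ×s → (-3.88721,-3.92236) → (-3.89,-3.92)
v2: (-1.5,-4) → rotate → (-0.46596,-4.24651) → ×s → (-0.44129,-4.02170) → (-0.44,-4.02)
v3: (0.5,-4) → rotate → (1.47212,-3.75271) → ×s → (1.39418,-3.55404) → (1.39,-3.55)
v4: (1,3.5) → rotate → (0.10489,3.63854) → ×s → (0.09934,3.44591) → (0.10,3.45)
v5: (-0.5,4.5) → rotate → (-1.59557,4.23724) → ×s → (-1.51110,4.01291) → (-1.51,4.01)
v6: (-2,5) → rotate → (-3.17258,4.35141) → ×s → (-3.00462,4.12104) → (-3.00,4.12)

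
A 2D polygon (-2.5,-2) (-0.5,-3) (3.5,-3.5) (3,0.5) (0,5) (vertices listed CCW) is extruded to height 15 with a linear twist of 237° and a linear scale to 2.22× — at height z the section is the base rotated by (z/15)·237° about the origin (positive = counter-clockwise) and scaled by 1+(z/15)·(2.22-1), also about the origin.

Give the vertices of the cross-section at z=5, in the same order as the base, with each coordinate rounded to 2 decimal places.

Cross-section at z=5: (2.09,-3.99) (4.01,-1.50) (5.77,3.89) (0.11,4.28) (-6.90,1.34)

t = z/height = 5/15 = 0.333333
s = 1 + (scale-1)·z/height = 1 + (2.22-1)·5/15 = 1.406667
θ = twist·z/height = 237°·5/15 = 79.0000° = 1.378810 rad
cos θ = 0.190809, sin θ = 0.981627 (intermediates below are computed at full precision and shown rounded to 5 d.p.)
v1: (-2.5,-2) → rotate → (1.48623,-2.83569) → ×s → (2.09063,-3.98886) → (2.09,-3.99)
v2: (-0.5,-3) → rotate → (2.84948,-1.06324) → ×s → (4.00826,-1.49563) → (4.01,-1.50)
v3: (3.5,-3.5) → rotate → (4.10353,2.76786) → ×s → (5.77229,3.89346) → (5.77,3.89)
v4: (3,0.5) → rotate → (0.08161,3.04029) → ×s → (0.11480,4.27667) → (0.11,4.28)
v5: (0,5) → rotate → (-4.90814,0.95404) → ×s → (-6.90411,1.34202) → (-6.90,1.34)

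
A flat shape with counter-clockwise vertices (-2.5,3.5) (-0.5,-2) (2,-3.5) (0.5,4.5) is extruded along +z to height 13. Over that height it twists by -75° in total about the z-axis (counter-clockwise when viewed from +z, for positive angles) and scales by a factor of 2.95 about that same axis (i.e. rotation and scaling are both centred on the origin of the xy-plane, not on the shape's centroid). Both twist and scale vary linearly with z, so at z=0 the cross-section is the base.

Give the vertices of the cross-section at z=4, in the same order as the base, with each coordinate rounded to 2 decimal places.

Cross-section at z=4: (-1.48,6.72) (-1.99,-2.63) (0.75,-6.41) (3.56,6.31)

t = z/height = 4/13 = 0.307692
s = 1 + (scale-1)·z/height = 1 + (2.95-1)·4/13 = 1.600000
θ = twist·z/height = -75°·4/13 = -23.0769° = -0.402768 rad
cos θ = 0.919979, sin θ = -0.391967 (intermediates below are computed at full precision and shown rounded to 5 d.p.)
v1: (-2.5,3.5) → rotate → (-0.92807,4.19984) → ×s → (-1.48490,6.71975) → (-1.48,6.72)
v2: (-0.5,-2) → rotate → (-1.24392,-1.64398) → ×s → (-1.99028,-2.63036) → (-1.99,-2.63)
v3: (2,-3.5) → rotate → (0.46808,-4.00386) → ×s → (0.74892,-6.40618) → (0.75,-6.41)
v4: (0.5,4.5) → rotate → (2.22384,3.94392) → ×s → (3.55814,6.31028) → (3.56,6.31)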